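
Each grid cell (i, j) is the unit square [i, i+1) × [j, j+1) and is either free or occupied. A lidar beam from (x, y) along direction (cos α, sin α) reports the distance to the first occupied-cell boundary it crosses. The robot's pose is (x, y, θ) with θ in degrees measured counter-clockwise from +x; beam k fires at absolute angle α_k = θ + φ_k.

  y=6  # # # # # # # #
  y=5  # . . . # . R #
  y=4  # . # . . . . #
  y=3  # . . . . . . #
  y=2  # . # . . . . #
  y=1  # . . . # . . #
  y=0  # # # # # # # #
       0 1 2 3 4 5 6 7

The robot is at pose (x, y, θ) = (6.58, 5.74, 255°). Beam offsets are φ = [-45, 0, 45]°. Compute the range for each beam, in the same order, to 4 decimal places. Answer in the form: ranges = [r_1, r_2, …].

beam 1: φ=-45°, α=210°
  dir = (cos 210°, sin 210°) = (-0.8660, -0.5000); from cell (6,5)
  next x-line at t=0.6697, next y-line at t=1.4800; Δt_x=1.1547, Δt_y=2.0000
    x: enter (5,5) at t=0.6697
    y: enter (5,4) at t=1.4800
    x: enter (4,4) at t=1.8244
    x: enter (3,4) at t=2.9791
    y: enter (3,3) at t=3.4800
    x: enter (2,3) at t=4.1338
    x: enter (1,3) at t=5.2885
    y: enter (1,2) at t=5.4800
    x: enter (0,2) at t=6.4432 ← occupied
  → r_1 = 6.4432
beam 2: φ=0°, α=255°
  dir = (cos 255°, sin 255°) = (-0.2588, -0.9659); from cell (6,5)
  next x-line at t=2.2409, next y-line at t=0.7661; Δt_x=3.8637, Δt_y=1.0353
    y: enter (6,4) at t=0.7661
    y: enter (6,3) at t=1.8014
    x: enter (5,3) at t=2.2409
    y: enter (5,2) at t=2.8367
    y: enter (5,1) at t=3.8719
    y: enter (5,0) at t=4.9072 ← occupied
  → r_2 = 4.9072
beam 3: φ=45°, α=300°
  dir = (cos 300°, sin 300°) = (0.5000, -0.8660); from cell (6,5)
  next x-line at t=0.8400, next y-line at t=0.8545; Δt_x=2.0000, Δt_y=1.1547
    x: enter (7,5) at t=0.8400 ← occupied
  → r_3 = 0.8400

ranges = [6.4432, 4.9072, 0.8400]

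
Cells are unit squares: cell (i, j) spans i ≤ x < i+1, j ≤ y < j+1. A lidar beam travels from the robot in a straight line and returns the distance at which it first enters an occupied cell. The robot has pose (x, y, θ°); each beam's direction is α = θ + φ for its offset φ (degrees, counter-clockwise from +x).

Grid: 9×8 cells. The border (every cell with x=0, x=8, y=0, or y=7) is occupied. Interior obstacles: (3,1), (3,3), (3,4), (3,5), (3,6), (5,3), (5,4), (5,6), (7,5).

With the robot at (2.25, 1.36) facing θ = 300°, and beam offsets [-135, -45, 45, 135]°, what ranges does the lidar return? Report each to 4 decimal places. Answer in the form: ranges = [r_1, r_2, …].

beam 1: φ=-135°, α=165°
  direction (-0.9659, 0.2588); cell (2,1); t to first gridline: x 0.2588, y 2.4728 (then +1.0353 / +3.8637)
    (1,1) via x @ 0.2588
    (0,1) via x @ 1.2941  # hit
  → r_1 = 1.2941
beam 2: φ=-45°, α=255°
  direction (-0.2588, -0.9659); cell (2,1); t to first gridline: x 0.9659, y 0.3727 (then +3.8637 / +1.0353)
    (2,0) via y @ 0.3727  # hit
  → r_2 = 0.3727
beam 3: φ=45°, α=345°
  direction (0.9659, -0.2588); cell (2,1); t to first gridline: x 0.7765, y 1.3909 (then +1.0353 / +3.8637)
    (3,1) via x @ 0.7765  # hit
  → r_3 = 0.7765
beam 4: φ=135°, α=75°
  direction (0.2588, 0.9659); cell (2,1); t to first gridline: x 2.8978, y 0.6626 (then +3.8637 / +1.0353)
    (2,2) via y @ 0.6626
    (2,3) via y @ 1.6979
    (2,4) via y @ 2.7331
    (3,4) via x @ 2.8978  # hit
  → r_4 = 2.8978

ranges = [1.2941, 0.3727, 0.7765, 2.8978]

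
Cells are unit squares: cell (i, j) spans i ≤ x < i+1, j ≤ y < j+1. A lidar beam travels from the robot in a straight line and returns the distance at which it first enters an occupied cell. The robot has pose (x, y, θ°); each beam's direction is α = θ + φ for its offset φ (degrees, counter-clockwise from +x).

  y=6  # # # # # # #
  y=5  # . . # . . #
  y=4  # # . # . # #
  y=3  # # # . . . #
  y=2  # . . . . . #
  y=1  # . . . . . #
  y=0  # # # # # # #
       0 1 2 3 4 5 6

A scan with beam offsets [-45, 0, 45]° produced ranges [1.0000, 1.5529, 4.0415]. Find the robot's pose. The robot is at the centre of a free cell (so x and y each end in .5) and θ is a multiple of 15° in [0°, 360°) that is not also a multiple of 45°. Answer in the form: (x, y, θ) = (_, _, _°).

Candidates: 19 free-cell centres × 16 headings = 304 poses. Raycast each; keep the one whose scan matches to 4 dp.
  (4.5, 5.5, 15°): beam 3 = 0.5774 ≠ 4.0415 ✗
  (1.5, 1.5, 105°): beam 1 = 1.7321 ≠ 1.0000 ✗
  (1.5, 1.5, 285°): beam 1 = 0.5774 ≠ 1.0000 ✗
  (5.5, 5.5, 150°): beam 1 = 0.5176 ≠ 1.0000 ✗
  (4.5, 1.5, 150°): beam 1 = 2.5882 ≠ 1.0000 ✗
  …
  (4.5, 3.5, 165°): r_1=1.0000, r_2=1.5529, r_3=4.0415 — all match ✓
Only this pose fits every beam.

(x, y, θ) = (4.5, 3.5, 165°)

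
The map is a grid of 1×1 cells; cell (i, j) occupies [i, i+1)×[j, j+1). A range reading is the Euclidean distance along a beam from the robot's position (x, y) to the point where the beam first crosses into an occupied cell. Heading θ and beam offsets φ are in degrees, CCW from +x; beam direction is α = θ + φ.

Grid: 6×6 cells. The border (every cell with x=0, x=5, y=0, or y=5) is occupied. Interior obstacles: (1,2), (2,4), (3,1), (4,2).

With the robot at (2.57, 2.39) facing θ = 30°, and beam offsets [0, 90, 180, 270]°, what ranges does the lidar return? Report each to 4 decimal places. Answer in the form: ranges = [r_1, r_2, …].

ranges = [2.8059, 3.0138, 0.6582, 0.8600]

beam 1: φ=0°, α=30°
  direction (0.8660, 0.5000); cell (2,2); t to first gridline: x 0.4965, y 1.2200 (then +1.1547 / +2.0000)
    (3,2) via x @ 0.4965
    (3,3) via y @ 1.2200
    (4,3) via x @ 1.6512
    (5,3) via x @ 2.8059  # hit
  → r_1 = 2.8059
beam 2: φ=90°, α=120°
  direction (-0.5000, 0.8660); cell (2,2); t to first gridline: x 1.1400, y 0.7044 (then +2.0000 / +1.1547)
    (2,3) via y @ 0.7044
    (1,3) via x @ 1.1400
    (1,4) via y @ 1.8591
    (1,5) via y @ 3.0138  # hit
  → r_2 = 3.0138
beam 3: φ=180°, α=210°
  direction (-0.8660, -0.5000); cell (2,2); t to first gridline: x 0.6582, y 0.7800 (then +1.1547 / +2.0000)
    (1,2) via x @ 0.6582  # hit
  → r_3 = 0.6582
beam 4: φ=270°, α=300°
  direction (0.5000, -0.8660); cell (2,2); t to first gridline: x 0.8600, y 0.4503 (then +2.0000 / +1.1547)
    (2,1) via y @ 0.4503
    (3,1) via x @ 0.8600  # hit
  → r_4 = 0.8600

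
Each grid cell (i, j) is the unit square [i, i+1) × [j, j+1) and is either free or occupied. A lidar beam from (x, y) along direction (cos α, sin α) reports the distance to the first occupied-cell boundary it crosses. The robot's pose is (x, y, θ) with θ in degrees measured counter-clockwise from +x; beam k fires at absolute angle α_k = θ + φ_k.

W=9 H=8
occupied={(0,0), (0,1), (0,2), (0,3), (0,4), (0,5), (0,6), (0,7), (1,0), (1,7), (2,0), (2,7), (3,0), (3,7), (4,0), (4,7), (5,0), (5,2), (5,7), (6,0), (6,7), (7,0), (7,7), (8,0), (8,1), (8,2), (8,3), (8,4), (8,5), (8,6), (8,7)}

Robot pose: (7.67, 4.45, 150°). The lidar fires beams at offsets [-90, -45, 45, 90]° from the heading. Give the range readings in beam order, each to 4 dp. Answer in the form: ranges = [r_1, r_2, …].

ranges = [0.6600, 2.6400, 6.9053, 3.9837]

beam 1: φ=-90°, α=60°
  d=(0.5000,0.8660)  start (7,4)  tX=0.6600 tY=0.6351  stride 1/|dx|=2.0000 1/|dy|=1.1547
    cross y-line → (7,5), t=0.6351
    cross x-line → (8,5), t=0.6600 (wall)
  → r_1 = 0.6600
beam 2: φ=-45°, α=105°
  d=(-0.2588,0.9659)  start (7,4)  tX=2.5887 tY=0.5694  stride 1/|dx|=3.8637 1/|dy|=1.0353
    cross y-line → (7,5), t=0.5694
    cross y-line → (7,6), t=1.6047
    cross x-line → (6,6), t=2.5887
    cross y-line → (6,7), t=2.6400 (wall)
  → r_2 = 2.6400
beam 3: φ=45°, α=195°
  d=(-0.9659,-0.2588)  start (7,4)  tX=0.6936 tY=1.7387  stride 1/|dx|=1.0353 1/|dy|=3.8637
    cross x-line → (6,4), t=0.6936
    cross x-line → (5,4), t=1.7289
    cross y-line → (5,3), t=1.7387
    cross x-line → (4,3), t=2.7642
    cross x-line → (3,3), t=3.7995
    cross x-line → (2,3), t=4.8347
    cross y-line → (2,2), t=5.6024
    cross x-line → (1,2), t=5.8700
    cross x-line → (0,2), t=6.9053 (wall)
  → r_3 = 6.9053
beam 4: φ=90°, α=240°
  d=(-0.5000,-0.8660)  start (7,4)  tX=1.3400 tY=0.5196  stride 1/|dx|=2.0000 1/|dy|=1.1547
    cross y-line → (7,3), t=0.5196
    cross x-line → (6,3), t=1.3400
    cross y-line → (6,2), t=1.6743
    cross y-line → (6,1), t=2.8290
    cross x-line → (5,1), t=3.3400
    cross y-line → (5,0), t=3.9837 (wall)
  → r_4 = 3.9837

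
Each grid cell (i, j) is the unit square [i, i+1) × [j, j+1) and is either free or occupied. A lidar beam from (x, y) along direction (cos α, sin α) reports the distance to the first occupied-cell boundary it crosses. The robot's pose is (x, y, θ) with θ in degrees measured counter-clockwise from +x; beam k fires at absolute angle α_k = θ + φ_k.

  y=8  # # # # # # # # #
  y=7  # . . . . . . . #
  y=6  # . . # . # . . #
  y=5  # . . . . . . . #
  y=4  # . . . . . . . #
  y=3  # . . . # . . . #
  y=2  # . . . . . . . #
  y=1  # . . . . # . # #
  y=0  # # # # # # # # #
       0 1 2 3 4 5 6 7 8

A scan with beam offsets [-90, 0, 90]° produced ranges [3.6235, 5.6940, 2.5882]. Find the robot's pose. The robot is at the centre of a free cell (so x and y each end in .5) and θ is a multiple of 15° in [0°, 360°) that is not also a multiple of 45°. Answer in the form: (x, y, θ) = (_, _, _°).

(x, y, θ) = (6.5, 4.5, 165°)

Enumerate (i+0.5, j+0.5, θ) over the 44 free cells and 16 admissible headings. For each, cast all 3 beams and compare to the given ranges.
  (6.5, 7.5, 210°): beam 1 = 0.5774 ≠ 3.6235 ✗
  (5.5, 7.5, 165°): beam 1 = 0.5176 ≠ 3.6235 ✗
  (7.5, 2.5, 150°): beam 1 = 1.0000 ≠ 3.6235 ✗
  (6.5, 5.5, 105°): beam 1 = 1.5529 ≠ 3.6235 ✗
  …
  (6.5, 4.5, 165°): r_1=3.6235, r_2=5.6940, r_3=2.5882 — all match ✓
Unique over the lattice → pose = (6.5, 4.5, 165°).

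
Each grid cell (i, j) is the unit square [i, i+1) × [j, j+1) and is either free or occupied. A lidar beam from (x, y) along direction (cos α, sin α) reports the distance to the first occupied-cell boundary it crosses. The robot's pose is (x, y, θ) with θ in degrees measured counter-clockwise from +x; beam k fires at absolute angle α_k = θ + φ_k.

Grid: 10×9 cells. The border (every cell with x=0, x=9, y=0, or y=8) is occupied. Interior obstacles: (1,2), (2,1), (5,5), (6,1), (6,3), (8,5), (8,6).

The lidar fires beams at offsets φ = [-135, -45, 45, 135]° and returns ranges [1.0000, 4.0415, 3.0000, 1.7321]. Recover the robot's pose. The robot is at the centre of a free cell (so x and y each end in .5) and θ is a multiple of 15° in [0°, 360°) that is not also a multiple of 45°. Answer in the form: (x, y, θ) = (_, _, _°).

(x, y, θ) = (4.5, 4.5, 195°)

Candidates: 49 free-cell centres × 16 headings = 784 poses. Raycast each; keep the one whose scan matches to 4 dp.
  (7.5, 1.5, 255°): beam 1 = 1.7321 ≠ 1.0000 ✗
  (4.5, 5.5, 30°): beam 1 = 4.6587 ≠ 1.0000 ✗
  (3.5, 3.5, 210°): beam 1 = 4.6587 ≠ 1.0000 ✗
  (2.5, 7.5, 120°): beam 1 = 5.6940 ≠ 1.0000 ✗
  (2.5, 7.5, 165°): beam 2 = 0.5774 ≠ 4.0415 ✗
  …
  (4.5, 4.5, 195°): r_1=1.0000, r_2=4.0415, r_3=3.0000, r_4=1.7321 — all match ✓
Unique over the lattice → pose = (4.5, 4.5, 195°).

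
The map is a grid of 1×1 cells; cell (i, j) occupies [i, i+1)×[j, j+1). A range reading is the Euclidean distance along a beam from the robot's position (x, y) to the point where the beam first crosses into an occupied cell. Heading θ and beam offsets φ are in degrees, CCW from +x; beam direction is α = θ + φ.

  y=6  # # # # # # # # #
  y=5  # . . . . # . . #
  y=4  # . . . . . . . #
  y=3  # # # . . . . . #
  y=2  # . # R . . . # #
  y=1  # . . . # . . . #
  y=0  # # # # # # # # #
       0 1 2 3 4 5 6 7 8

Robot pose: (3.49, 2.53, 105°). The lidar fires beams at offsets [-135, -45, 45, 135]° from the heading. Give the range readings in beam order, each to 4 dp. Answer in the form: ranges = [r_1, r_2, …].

beam 1: φ=-135°, α=330°
  d=(0.8660,-0.5000)  start (3,2)  tX=0.5889 tY=1.0600  stride 1/|dx|=1.1547 1/|dy|=2.0000
    cross x-line → (4,2), t=0.5889
    cross y-line → (4,1), t=1.0600 (wall)
  → r_1 = 1.0600
beam 2: φ=-45°, α=60°
  d=(0.5000,0.8660)  start (3,2)  tX=1.0200 tY=0.5427  stride 1/|dx|=2.0000 1/|dy|=1.1547
    cross y-line → (3,3), t=0.5427
    cross x-line → (4,3), t=1.0200
    cross y-line → (4,4), t=1.6974
    cross y-line → (4,5), t=2.8521
    cross x-line → (5,5), t=3.0200 (wall)
  → r_2 = 3.0200
beam 3: φ=45°, α=150°
  d=(-0.8660,0.5000)  start (3,2)  tX=0.5658 tY=0.9400  stride 1/|dx|=1.1547 1/|dy|=2.0000
    cross x-line → (2,2), t=0.5658 (wall)
  → r_3 = 0.5658
beam 4: φ=135°, α=240°
  d=(-0.5000,-0.8660)  start (3,2)  tX=0.9800 tY=0.6120  stride 1/|dx|=2.0000 1/|dy|=1.1547
    cross y-line → (3,1), t=0.6120
    cross x-line → (2,1), t=0.9800
    cross y-line → (2,0), t=1.7667 (wall)
  → r_4 = 1.7667

ranges = [1.0600, 3.0200, 0.5658, 1.7667]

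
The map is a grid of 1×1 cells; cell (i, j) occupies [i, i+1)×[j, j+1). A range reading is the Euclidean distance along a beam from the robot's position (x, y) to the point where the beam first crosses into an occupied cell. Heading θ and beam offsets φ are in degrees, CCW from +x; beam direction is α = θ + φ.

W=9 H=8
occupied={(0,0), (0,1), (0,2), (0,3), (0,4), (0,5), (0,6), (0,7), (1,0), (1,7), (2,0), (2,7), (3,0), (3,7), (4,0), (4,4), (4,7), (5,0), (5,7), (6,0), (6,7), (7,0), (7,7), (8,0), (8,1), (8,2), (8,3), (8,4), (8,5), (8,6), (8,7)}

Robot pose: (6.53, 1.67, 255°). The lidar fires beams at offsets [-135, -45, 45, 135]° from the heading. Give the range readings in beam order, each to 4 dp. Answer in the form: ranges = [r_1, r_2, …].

ranges = [3.0600, 1.3400, 0.7736, 1.6974]

beam 1: φ=-135°, α=120°
  d=(-0.5000,0.8660)  start (6,1)  tX=1.0600 tY=0.3811  stride 1/|dx|=2.0000 1/|dy|=1.1547
    cross y-line → (6,2), t=0.3811
    cross x-line → (5,2), t=1.0600
    cross y-line → (5,3), t=1.5358
    cross y-line → (5,4), t=2.6905
    cross x-line → (4,4), t=3.0600 (wall)
  → r_1 = 3.0600
beam 2: φ=-45°, α=210°
  d=(-0.8660,-0.5000)  start (6,1)  tX=0.6120 tY=1.3400  stride 1/|dx|=1.1547 1/|dy|=2.0000
    cross x-line → (5,1), t=0.6120
    cross y-line → (5,0), t=1.3400 (wall)
  → r_2 = 1.3400
beam 3: φ=45°, α=300°
  d=(0.5000,-0.8660)  start (6,1)  tX=0.9400 tY=0.7736  stride 1/|dx|=2.0000 1/|dy|=1.1547
    cross y-line → (6,0), t=0.7736 (wall)
  → r_3 = 0.7736
beam 4: φ=135°, α=30°
  d=(0.8660,0.5000)  start (6,1)  tX=0.5427 tY=0.6600  stride 1/|dx|=1.1547 1/|dy|=2.0000
    cross x-line → (7,1), t=0.5427
    cross y-line → (7,2), t=0.6600
    cross x-line → (8,2), t=1.6974 (wall)
  → r_4 = 1.6974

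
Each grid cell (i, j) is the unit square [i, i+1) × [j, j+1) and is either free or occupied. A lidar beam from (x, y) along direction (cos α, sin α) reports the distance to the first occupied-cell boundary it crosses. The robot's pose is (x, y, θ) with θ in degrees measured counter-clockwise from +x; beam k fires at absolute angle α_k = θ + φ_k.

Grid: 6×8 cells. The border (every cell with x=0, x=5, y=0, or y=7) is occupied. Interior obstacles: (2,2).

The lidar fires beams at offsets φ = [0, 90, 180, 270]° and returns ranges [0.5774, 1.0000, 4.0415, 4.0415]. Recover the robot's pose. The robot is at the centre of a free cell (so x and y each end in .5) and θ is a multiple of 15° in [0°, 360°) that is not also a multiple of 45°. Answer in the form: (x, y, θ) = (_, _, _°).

(x, y, θ) = (4.5, 4.5, 330°)

Candidates: 23 free-cell centres × 16 headings = 368 poses. Raycast each; keep the one whose scan matches to 4 dp.
  (3.5, 2.5, 60°): beam 1 = 3.0000 ≠ 0.5774 ✗
  (2.5, 5.5, 120°): beam 1 = 1.7321 ≠ 0.5774 ✗
  (1.5, 2.5, 345°): beam 1 = 0.5176 ≠ 0.5774 ✗
  …
  (4.5, 4.5, 330°): r_1=0.5774, r_2=1.0000, r_3=4.0415, r_4=4.0415 — all match ✓
Unique over the lattice → pose = (4.5, 4.5, 330°).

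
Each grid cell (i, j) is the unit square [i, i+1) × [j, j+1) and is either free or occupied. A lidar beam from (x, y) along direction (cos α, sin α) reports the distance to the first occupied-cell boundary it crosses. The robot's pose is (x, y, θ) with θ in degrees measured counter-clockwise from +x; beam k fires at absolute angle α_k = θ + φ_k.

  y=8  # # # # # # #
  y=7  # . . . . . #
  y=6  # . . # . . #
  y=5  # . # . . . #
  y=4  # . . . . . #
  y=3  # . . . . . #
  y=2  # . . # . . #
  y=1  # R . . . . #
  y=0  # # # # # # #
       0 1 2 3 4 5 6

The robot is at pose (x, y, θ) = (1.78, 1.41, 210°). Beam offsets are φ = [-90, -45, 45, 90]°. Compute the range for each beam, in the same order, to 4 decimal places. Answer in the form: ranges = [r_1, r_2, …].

ranges = [1.5600, 0.8075, 0.4245, 0.4734]

beam 1: φ=-90°, α=120°
  dir = (cos 120°, sin 120°) = (-0.5000, 0.8660); from cell (1,1)
  next x-line at t=1.5600, next y-line at t=0.6813; Δt_x=2.0000, Δt_y=1.1547
    y: enter (1,2) at t=0.6813
    x: enter (0,2) at t=1.5600 ← occupied
  → r_1 = 1.5600
beam 2: φ=-45°, α=165°
  dir = (cos 165°, sin 165°) = (-0.9659, 0.2588); from cell (1,1)
  next x-line at t=0.8075, next y-line at t=2.2796; Δt_x=1.0353, Δt_y=3.8637
    x: enter (0,1) at t=0.8075 ← occupied
  → r_2 = 0.8075
beam 3: φ=45°, α=255°
  dir = (cos 255°, sin 255°) = (-0.2588, -0.9659); from cell (1,1)
  next x-line at t=3.0137, next y-line at t=0.4245; Δt_x=3.8637, Δt_y=1.0353
    y: enter (1,0) at t=0.4245 ← occupied
  → r_3 = 0.4245
beam 4: φ=90°, α=300°
  dir = (cos 300°, sin 300°) = (0.5000, -0.8660); from cell (1,1)
  next x-line at t=0.4400, next y-line at t=0.4734; Δt_x=2.0000, Δt_y=1.1547
    x: enter (2,1) at t=0.4400
    y: enter (2,0) at t=0.4734 ← occupied
  → r_4 = 0.4734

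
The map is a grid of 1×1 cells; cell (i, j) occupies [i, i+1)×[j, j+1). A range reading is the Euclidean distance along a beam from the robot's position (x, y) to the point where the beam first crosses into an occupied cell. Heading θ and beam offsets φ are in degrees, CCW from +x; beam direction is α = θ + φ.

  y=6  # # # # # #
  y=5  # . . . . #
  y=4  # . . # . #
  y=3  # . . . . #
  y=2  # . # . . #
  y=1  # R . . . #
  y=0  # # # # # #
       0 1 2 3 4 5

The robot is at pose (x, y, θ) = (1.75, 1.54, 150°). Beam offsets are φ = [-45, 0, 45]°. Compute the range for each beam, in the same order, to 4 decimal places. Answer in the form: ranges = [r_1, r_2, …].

beam 1: φ=-45°, α=105°
  d=(-0.2588,0.9659)  start (1,1)  tX=2.8978 tY=0.4762  stride 1/|dx|=3.8637 1/|dy|=1.0353
    cross y-line → (1,2), t=0.4762
    cross y-line → (1,3), t=1.5115
    cross y-line → (1,4), t=2.5468
    cross x-line → (0,4), t=2.8978 (wall)
  → r_1 = 2.8978
beam 2: φ=0°, α=150°
  d=(-0.8660,0.5000)  start (1,1)  tX=0.8660 tY=0.9200  stride 1/|dx|=1.1547 1/|dy|=2.0000
    cross x-line → (0,1), t=0.8660 (wall)
  → r_2 = 0.8660
beam 3: φ=45°, α=195°
  d=(-0.9659,-0.2588)  start (1,1)  tX=0.7765 tY=2.0864  stride 1/|dx|=1.0353 1/|dy|=3.8637
    cross x-line → (0,1), t=0.7765 (wall)
  → r_3 = 0.7765

ranges = [2.8978, 0.8660, 0.7765]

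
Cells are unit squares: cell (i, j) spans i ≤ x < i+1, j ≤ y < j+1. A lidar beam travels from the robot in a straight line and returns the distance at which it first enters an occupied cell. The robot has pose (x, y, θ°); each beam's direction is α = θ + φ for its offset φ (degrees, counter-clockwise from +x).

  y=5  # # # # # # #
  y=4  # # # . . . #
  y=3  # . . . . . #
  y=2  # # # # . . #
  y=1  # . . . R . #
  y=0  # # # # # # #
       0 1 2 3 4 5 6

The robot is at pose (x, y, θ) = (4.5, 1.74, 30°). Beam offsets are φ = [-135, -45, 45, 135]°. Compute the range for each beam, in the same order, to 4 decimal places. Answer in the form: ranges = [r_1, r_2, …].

ranges = [0.7661, 1.5529, 3.3750, 1.0046]

beam 1: φ=-135°, α=255°
  d=(-0.2588,-0.9659)  start (4,1)  tX=1.9319 tY=0.7661  stride 1/|dx|=3.8637 1/|dy|=1.0353
    cross y-line → (4,0), t=0.7661 (wall)
  → r_1 = 0.7661
beam 2: φ=-45°, α=345°
  d=(0.9659,-0.2588)  start (4,1)  tX=0.5176 tY=2.8591  stride 1/|dx|=1.0353 1/|dy|=3.8637
    cross x-line → (5,1), t=0.5176
    cross x-line → (6,1), t=1.5529 (wall)
  → r_2 = 1.5529
beam 3: φ=45°, α=75°
  d=(0.2588,0.9659)  start (4,1)  tX=1.9319 tY=0.2692  stride 1/|dx|=3.8637 1/|dy|=1.0353
    cross y-line → (4,2), t=0.2692
    cross y-line → (4,3), t=1.3044
    cross x-line → (5,3), t=1.9319
    cross y-line → (5,4), t=2.3397
    cross y-line → (5,5), t=3.3750 (wall)
  → r_3 = 3.3750
beam 4: φ=135°, α=165°
  d=(-0.9659,0.2588)  start (4,1)  tX=0.5176 tY=1.0046  stride 1/|dx|=1.0353 1/|dy|=3.8637
    cross x-line → (3,1), t=0.5176
    cross y-line → (3,2), t=1.0046 (wall)
  → r_4 = 1.0046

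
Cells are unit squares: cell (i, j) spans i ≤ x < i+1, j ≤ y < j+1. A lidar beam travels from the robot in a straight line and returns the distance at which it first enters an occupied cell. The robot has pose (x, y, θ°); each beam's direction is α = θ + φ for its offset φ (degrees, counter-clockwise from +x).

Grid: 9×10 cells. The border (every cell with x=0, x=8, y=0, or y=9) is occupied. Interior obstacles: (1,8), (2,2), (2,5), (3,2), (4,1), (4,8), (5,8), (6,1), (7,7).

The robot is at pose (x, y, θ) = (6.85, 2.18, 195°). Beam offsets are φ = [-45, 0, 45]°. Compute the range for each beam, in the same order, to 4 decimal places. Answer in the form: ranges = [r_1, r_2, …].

beam 1: φ=-45°, α=150°
  cosα=-0.8660 sinα=0.5000 | (6,2) | tMaxX 0.9815 tMaxY 1.6400 | tΔX 1.1547 tΔY 2.0000
    t=0.9815 [x] (5,2)
    t=1.6400 [y] (5,3)
    t=2.1362 [x] (4,3)
    t=3.2909 [x] (3,3)
    t=3.6400 [y] (3,4)
    t=4.4456 [x] (2,4)
    t=5.6003 [x] (1,4)
    t=5.6400 [y] (1,5)
    t=6.7550 [x] (0,5) — stop
  → r_1 = 6.7550
beam 2: φ=0°, α=195°
  cosα=-0.9659 sinα=-0.2588 | (6,2) | tMaxX 0.8800 tMaxY 0.6955 | tΔX 1.0353 tΔY 3.8637
    t=0.6955 [y] (6,1) — stop
  → r_2 = 0.6955
beam 3: φ=45°, α=240°
  cosα=-0.5000 sinα=-0.8660 | (6,2) | tMaxX 1.7000 tMaxY 0.2078 | tΔX 2.0000 tΔY 1.1547
    t=0.2078 [y] (6,1) — stop
  → r_3 = 0.2078

ranges = [6.7550, 0.6955, 0.2078]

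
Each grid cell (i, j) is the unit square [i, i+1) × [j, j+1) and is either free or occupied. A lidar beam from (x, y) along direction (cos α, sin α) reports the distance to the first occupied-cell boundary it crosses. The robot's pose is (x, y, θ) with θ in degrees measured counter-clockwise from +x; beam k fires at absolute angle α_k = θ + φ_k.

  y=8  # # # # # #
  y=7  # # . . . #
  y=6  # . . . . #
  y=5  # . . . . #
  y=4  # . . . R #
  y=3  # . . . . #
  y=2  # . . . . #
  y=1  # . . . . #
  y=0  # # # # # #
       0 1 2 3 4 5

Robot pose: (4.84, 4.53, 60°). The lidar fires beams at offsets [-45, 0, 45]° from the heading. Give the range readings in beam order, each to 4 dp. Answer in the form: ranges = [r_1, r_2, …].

beam 1: φ=-45°, α=15°
  direction (0.9659, 0.2588); cell (4,4); t to first gridline: x 0.1656, y 1.8159 (then +1.0353 / +3.8637)
    (5,4) via x @ 0.1656  # hit
  → r_1 = 0.1656
beam 2: φ=0°, α=60°
  direction (0.5000, 0.8660); cell (4,4); t to first gridline: x 0.3200, y 0.5427 (then +2.0000 / +1.1547)
    (5,4) via x @ 0.3200  # hit
  → r_2 = 0.3200
beam 3: φ=45°, α=105°
  direction (-0.2588, 0.9659); cell (4,4); t to first gridline: x 3.2455, y 0.4866 (then +3.8637 / +1.0353)
    (4,5) via y @ 0.4866
    (4,6) via y @ 1.5219
    (4,7) via y @ 2.5571
    (3,7) via x @ 3.2455
    (3,8) via y @ 3.5924  # hit
  → r_3 = 3.5924

ranges = [0.1656, 0.3200, 3.5924]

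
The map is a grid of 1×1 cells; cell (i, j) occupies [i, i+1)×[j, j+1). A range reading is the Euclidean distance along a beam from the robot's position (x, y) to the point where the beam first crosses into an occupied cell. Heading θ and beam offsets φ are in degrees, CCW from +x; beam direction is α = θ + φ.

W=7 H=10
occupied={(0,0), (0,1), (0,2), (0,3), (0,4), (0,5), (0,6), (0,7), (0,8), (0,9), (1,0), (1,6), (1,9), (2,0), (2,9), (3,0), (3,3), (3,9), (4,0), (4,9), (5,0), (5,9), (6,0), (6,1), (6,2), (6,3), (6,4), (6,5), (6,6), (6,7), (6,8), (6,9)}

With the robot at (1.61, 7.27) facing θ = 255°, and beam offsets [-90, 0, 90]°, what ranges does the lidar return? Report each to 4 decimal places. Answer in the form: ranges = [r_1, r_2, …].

beam 1: φ=-90°, α=165°
  cosα=-0.9659 sinα=0.2588 | (1,7) | tMaxX 0.6315 tMaxY 2.8205 | tΔX 1.0353 tΔY 3.8637
    t=0.6315 [x] (0,7) — stop
  → r_1 = 0.6315
beam 2: φ=0°, α=255°
  cosα=-0.2588 sinα=-0.9659 | (1,7) | tMaxX 2.3569 tMaxY 0.2795 | tΔX 3.8637 tΔY 1.0353
    t=0.2795 [y] (1,6) — stop
  → r_2 = 0.2795
beam 3: φ=90°, α=345°
  cosα=0.9659 sinα=-0.2588 | (1,7) | tMaxX 0.4038 tMaxY 1.0432 | tΔX 1.0353 tΔY 3.8637
    t=0.4038 [x] (2,7)
    t=1.0432 [y] (2,6)
    t=1.4390 [x] (3,6)
    t=2.4743 [x] (4,6)
    t=3.5096 [x] (5,6)
    t=4.5449 [x] (6,6) — stop
  → r_3 = 4.5449

ranges = [0.6315, 0.2795, 4.5449]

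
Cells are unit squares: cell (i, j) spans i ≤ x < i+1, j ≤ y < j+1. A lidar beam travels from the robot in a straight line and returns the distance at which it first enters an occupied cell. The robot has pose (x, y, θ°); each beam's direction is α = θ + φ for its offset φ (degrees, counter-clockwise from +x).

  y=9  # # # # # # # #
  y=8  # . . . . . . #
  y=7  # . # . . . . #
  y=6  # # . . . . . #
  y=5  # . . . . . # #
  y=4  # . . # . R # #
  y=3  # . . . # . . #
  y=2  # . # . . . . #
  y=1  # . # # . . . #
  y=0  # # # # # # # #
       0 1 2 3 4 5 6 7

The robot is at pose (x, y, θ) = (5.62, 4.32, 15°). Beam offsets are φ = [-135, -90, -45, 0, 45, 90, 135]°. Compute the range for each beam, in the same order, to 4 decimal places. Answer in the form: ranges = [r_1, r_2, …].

beam 1: φ=-135°, α=240°
  d=(-0.5000,-0.8660)  start (5,4)  tX=1.2400 tY=0.3695  stride 1/|dx|=2.0000 1/|dy|=1.1547
    cross y-line → (5,3), t=0.3695
    cross x-line → (4,3), t=1.2400 (wall)
  → r_1 = 1.2400
beam 2: φ=-90°, α=285°
  d=(0.2588,-0.9659)  start (5,4)  tX=1.4682 tY=0.3313  stride 1/|dx|=3.8637 1/|dy|=1.0353
    cross y-line → (5,3), t=0.3313
    cross y-line → (5,2), t=1.3666
    cross x-line → (6,2), t=1.4682
    cross y-line → (6,1), t=2.4018
    cross y-line → (6,0), t=3.4371 (wall)
  → r_2 = 3.4371
beam 3: φ=-45°, α=330°
  d=(0.8660,-0.5000)  start (5,4)  tX=0.4388 tY=0.6400  stride 1/|dx|=1.1547 1/|dy|=2.0000
    cross x-line → (6,4), t=0.4388 (wall)
  → r_3 = 0.4388
beam 4: φ=0°, α=15°
  d=(0.9659,0.2588)  start (5,4)  tX=0.3934 tY=2.6273  stride 1/|dx|=1.0353 1/|dy|=3.8637
    cross x-line → (6,4), t=0.3934 (wall)
  → r_4 = 0.3934
beam 5: φ=45°, α=60°
  d=(0.5000,0.8660)  start (5,4)  tX=0.7600 tY=0.7852  stride 1/|dx|=2.0000 1/|dy|=1.1547
    cross x-line → (6,4), t=0.7600 (wall)
  → r_5 = 0.7600
beam 6: φ=90°, α=105°
  d=(-0.2588,0.9659)  start (5,4)  tX=2.3955 tY=0.7040  stride 1/|dx|=3.8637 1/|dy|=1.0353
    cross y-line → (5,5), t=0.7040
    cross y-line → (5,6), t=1.7393
    cross x-line → (4,6), t=2.3955
    cross y-line → (4,7), t=2.7745
    cross y-line → (4,8), t=3.8098
    cross y-line → (4,9), t=4.8451 (wall)
  → r_6 = 4.8451
beam 7: φ=135°, α=150°
  d=(-0.8660,0.5000)  start (5,4)  tX=0.7159 tY=1.3600  stride 1/|dx|=1.1547 1/|dy|=2.0000
    cross x-line → (4,4), t=0.7159
    cross y-line → (4,5), t=1.3600
    cross x-line → (3,5), t=1.8706
    cross x-line → (2,5), t=3.0253
    cross y-line → (2,6), t=3.3600
    cross x-line → (1,6), t=4.1800 (wall)
  → r_7 = 4.1800

ranges = [1.2400, 3.4371, 0.4388, 0.3934, 0.7600, 4.8451, 4.1800]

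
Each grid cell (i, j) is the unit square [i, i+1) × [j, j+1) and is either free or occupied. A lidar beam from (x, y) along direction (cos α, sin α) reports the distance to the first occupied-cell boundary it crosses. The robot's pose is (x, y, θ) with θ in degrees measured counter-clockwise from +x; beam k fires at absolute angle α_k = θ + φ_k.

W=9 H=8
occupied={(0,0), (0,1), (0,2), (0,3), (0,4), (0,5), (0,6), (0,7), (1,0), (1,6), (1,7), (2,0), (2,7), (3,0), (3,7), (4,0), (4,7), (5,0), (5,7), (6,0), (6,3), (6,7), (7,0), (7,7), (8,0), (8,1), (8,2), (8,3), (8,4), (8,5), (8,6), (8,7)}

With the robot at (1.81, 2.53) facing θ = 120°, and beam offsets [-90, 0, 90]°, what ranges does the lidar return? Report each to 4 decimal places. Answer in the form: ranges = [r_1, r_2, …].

beam 1: φ=-90°, α=30°
  direction (0.8660, 0.5000); cell (1,2); t to first gridline: x 0.2194, y 0.9400 (then +1.1547 / +2.0000)
    (2,2) via x @ 0.2194
    (2,3) via y @ 0.9400
    (3,3) via x @ 1.3741
    (4,3) via x @ 2.5288
    (4,4) via y @ 2.9400
    (5,4) via x @ 3.6835
    (6,4) via x @ 4.8382
    (6,5) via y @ 4.9400
    (7,5) via x @ 5.9929
    (7,6) via y @ 6.9400
    (8,6) via x @ 7.1476  # hit
  → r_1 = 7.1476
beam 2: φ=0°, α=120°
  direction (-0.5000, 0.8660); cell (1,2); t to first gridline: x 1.6200, y 0.5427 (then +2.0000 / +1.1547)
    (1,3) via y @ 0.5427
    (0,3) via x @ 1.6200  # hit
  → r_2 = 1.6200
beam 3: φ=90°, α=210°
  direction (-0.8660, -0.5000); cell (1,2); t to first gridline: x 0.9353, y 1.0600 (then +1.1547 / +2.0000)
    (0,2) via x @ 0.9353  # hit
  → r_3 = 0.9353

ranges = [7.1476, 1.6200, 0.9353]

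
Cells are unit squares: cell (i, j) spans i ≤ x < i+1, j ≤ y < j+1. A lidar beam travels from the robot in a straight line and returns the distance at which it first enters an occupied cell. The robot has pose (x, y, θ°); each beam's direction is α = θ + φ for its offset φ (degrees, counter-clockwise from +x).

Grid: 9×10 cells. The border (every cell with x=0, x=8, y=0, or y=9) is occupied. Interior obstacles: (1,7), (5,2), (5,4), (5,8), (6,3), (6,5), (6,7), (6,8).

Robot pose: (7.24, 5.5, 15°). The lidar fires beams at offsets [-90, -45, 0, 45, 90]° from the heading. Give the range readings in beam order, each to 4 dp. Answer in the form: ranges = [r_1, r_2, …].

ranges = [2.9364, 0.8776, 0.7868, 1.5200, 1.5529]

beam 1: φ=-90°, α=285°
  d=(0.2588,-0.9659)  start (7,5)  tX=2.9364 tY=0.5176  stride 1/|dx|=3.8637 1/|dy|=1.0353
    cross y-line → (7,4), t=0.5176
    cross y-line → (7,3), t=1.5529
    cross y-line → (7,2), t=2.5882
    cross x-line → (8,2), t=2.9364 (wall)
  → r_1 = 2.9364
beam 2: φ=-45°, α=330°
  d=(0.8660,-0.5000)  start (7,5)  tX=0.8776 tY=1.0000  stride 1/|dx|=1.1547 1/|dy|=2.0000
    cross x-line → (8,5), t=0.8776 (wall)
  → r_2 = 0.8776
beam 3: φ=0°, α=15°
  d=(0.9659,0.2588)  start (7,5)  tX=0.7868 tY=1.9319  stride 1/|dx|=1.0353 1/|dy|=3.8637
    cross x-line → (8,5), t=0.7868 (wall)
  → r_3 = 0.7868
beam 4: φ=45°, α=60°
  d=(0.5000,0.8660)  start (7,5)  tX=1.5200 tY=0.5774  stride 1/|dx|=2.0000 1/|dy|=1.1547
    cross y-line → (7,6), t=0.5774
    cross x-line → (8,6), t=1.5200 (wall)
  → r_4 = 1.5200
beam 5: φ=90°, α=105°
  d=(-0.2588,0.9659)  start (7,5)  tX=0.9273 tY=0.5176  stride 1/|dx|=3.8637 1/|dy|=1.0353
    cross y-line → (7,6), t=0.5176
    cross x-line → (6,6), t=0.9273
    cross y-line → (6,7), t=1.5529 (wall)
  → r_5 = 1.5529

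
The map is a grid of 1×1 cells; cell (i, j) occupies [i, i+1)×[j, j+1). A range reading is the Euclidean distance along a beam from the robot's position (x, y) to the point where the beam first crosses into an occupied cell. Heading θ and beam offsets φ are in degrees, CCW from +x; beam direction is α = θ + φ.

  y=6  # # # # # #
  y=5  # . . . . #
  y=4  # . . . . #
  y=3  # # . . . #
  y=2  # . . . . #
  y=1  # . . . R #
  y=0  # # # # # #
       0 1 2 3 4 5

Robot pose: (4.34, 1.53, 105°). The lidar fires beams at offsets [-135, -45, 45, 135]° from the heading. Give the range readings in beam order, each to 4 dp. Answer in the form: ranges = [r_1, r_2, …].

ranges = [0.7621, 1.3200, 2.9400, 0.6120]

beam 1: φ=-135°, α=330°
  cosα=0.8660 sinα=-0.5000 | (4,1) | tMaxX 0.7621 tMaxY 1.0600 | tΔX 1.1547 tΔY 2.0000
    t=0.7621 [x] (5,1) — stop
  → r_1 = 0.7621
beam 2: φ=-45°, α=60°
  cosα=0.5000 sinα=0.8660 | (4,1) | tMaxX 1.3200 tMaxY 0.5427 | tΔX 2.0000 tΔY 1.1547
    t=0.5427 [y] (4,2)
    t=1.3200 [x] (5,2) — stop
  → r_2 = 1.3200
beam 3: φ=45°, α=150°
  cosα=-0.8660 sinα=0.5000 | (4,1) | tMaxX 0.3926 tMaxY 0.9400 | tΔX 1.1547 tΔY 2.0000
    t=0.3926 [x] (3,1)
    t=0.9400 [y] (3,2)
    t=1.5473 [x] (2,2)
    t=2.7020 [x] (1,2)
    t=2.9400 [y] (1,3) — stop
  → r_3 = 2.9400
beam 4: φ=135°, α=240°
  cosα=-0.5000 sinα=-0.8660 | (4,1) | tMaxX 0.6800 tMaxY 0.6120 | tΔX 2.0000 tΔY 1.1547
    t=0.6120 [y] (4,0) — stop
  → r_4 = 0.6120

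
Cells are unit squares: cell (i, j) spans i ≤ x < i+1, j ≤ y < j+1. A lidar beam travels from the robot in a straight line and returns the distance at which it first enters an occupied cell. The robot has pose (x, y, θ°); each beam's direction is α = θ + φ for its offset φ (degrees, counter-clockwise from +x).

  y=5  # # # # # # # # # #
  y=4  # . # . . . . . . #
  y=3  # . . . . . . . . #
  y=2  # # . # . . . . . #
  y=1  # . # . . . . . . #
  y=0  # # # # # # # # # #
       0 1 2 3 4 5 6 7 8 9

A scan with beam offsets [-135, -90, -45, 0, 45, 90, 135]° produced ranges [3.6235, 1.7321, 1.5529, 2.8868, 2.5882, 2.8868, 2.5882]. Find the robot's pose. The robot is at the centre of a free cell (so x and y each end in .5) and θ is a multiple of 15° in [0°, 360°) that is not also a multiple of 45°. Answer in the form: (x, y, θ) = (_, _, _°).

Enumerate (i+0.5, j+0.5, θ) over the 28 free cells and 16 admissible headings. For each, cast all 7 beams and compare to the given ranges.
  (5.5, 4.5, 210°): beam 1 = 0.5176 ≠ 3.6235 ✗
  (4.5, 4.5, 150°): beam 1 = 1.9319 ≠ 3.6235 ✗
  (4.5, 3.5, 120°): beam 1 = 4.6587 ≠ 3.6235 ✗
  (8.5, 3.5, 300°): beam 1 = 5.6940 ≠ 3.6235 ✗
  …
  (6.5, 2.5, 330°): r_1=3.6235, r_2=1.7321, r_3=1.5529, r_4=2.8868, r_5=2.5882, r_6=2.8868, r_7=2.5882 — all match ✓
Only this pose fits every beam.

(x, y, θ) = (6.5, 2.5, 330°)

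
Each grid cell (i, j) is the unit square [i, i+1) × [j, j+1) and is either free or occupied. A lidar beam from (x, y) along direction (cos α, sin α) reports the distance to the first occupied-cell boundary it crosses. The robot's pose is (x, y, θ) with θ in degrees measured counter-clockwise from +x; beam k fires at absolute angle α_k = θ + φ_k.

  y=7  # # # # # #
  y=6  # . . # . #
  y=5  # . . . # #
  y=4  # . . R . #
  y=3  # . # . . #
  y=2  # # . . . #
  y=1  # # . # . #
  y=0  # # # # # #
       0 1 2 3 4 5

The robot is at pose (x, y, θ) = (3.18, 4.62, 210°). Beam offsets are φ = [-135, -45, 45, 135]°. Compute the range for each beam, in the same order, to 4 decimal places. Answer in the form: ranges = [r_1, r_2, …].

ranges = [1.4287, 2.2569, 0.6955, 1.8842]

beam 1: φ=-135°, α=75°
  direction (0.2588, 0.9659); cell (3,4); t to first gridline: x 3.1682, y 0.3934 (then +3.8637 / +1.0353)
    (3,5) via y @ 0.3934
    (3,6) via y @ 1.4287  # hit
  → r_1 = 1.4287
beam 2: φ=-45°, α=165°
  direction (-0.9659, 0.2588); cell (3,4); t to first gridline: x 0.1863, y 1.4682 (then +1.0353 / +3.8637)
    (2,4) via x @ 0.1863
    (1,4) via x @ 1.2216
    (1,5) via y @ 1.4682
    (0,5) via x @ 2.2569  # hit
  → r_2 = 2.2569
beam 3: φ=45°, α=255°
  direction (-0.2588, -0.9659); cell (3,4); t to first gridline: x 0.6955, y 0.6419 (then +3.8637 / +1.0353)
    (3,3) via y @ 0.6419
    (2,3) via x @ 0.6955  # hit
  → r_3 = 0.6955
beam 4: φ=135°, α=345°
  direction (0.9659, -0.2588); cell (3,4); t to first gridline: x 0.8489, y 2.3955 (then +1.0353 / +3.8637)
    (4,4) via x @ 0.8489
    (5,4) via x @ 1.8842  # hit
  → r_4 = 1.8842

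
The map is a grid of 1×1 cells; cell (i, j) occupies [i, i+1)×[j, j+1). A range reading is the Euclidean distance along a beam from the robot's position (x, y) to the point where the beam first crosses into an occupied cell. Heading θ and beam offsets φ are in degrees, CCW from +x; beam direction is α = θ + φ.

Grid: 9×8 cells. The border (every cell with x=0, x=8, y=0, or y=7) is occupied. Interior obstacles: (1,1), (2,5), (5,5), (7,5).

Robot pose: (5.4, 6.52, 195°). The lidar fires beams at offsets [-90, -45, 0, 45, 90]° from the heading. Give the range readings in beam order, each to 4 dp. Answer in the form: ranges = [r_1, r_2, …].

beam 1: φ=-90°, α=105°
  d=(-0.2588,0.9659)  start (5,6)  tX=1.5455 tY=0.4969  stride 1/|dx|=3.8637 1/|dy|=1.0353
    cross y-line → (5,7), t=0.4969 (wall)
  → r_1 = 0.4969
beam 2: φ=-45°, α=150°
  d=(-0.8660,0.5000)  start (5,6)  tX=0.4619 tY=0.9600  stride 1/|dx|=1.1547 1/|dy|=2.0000
    cross x-line → (4,6), t=0.4619
    cross y-line → (4,7), t=0.9600 (wall)
  → r_2 = 0.9600
beam 3: φ=0°, α=195°
  d=(-0.9659,-0.2588)  start (5,6)  tX=0.4141 tY=2.0091  stride 1/|dx|=1.0353 1/|dy|=3.8637
    cross x-line → (4,6), t=0.4141
    cross x-line → (3,6), t=1.4494
    cross y-line → (3,5), t=2.0091
    cross x-line → (2,5), t=2.4847 (wall)
  → r_3 = 2.4847
beam 4: φ=45°, α=240°
  d=(-0.5000,-0.8660)  start (5,6)  tX=0.8000 tY=0.6004  stride 1/|dx|=2.0000 1/|dy|=1.1547
    cross y-line → (5,5), t=0.6004 (wall)
  → r_4 = 0.6004
beam 5: φ=90°, α=285°
  d=(0.2588,-0.9659)  start (5,6)  tX=2.3182 tY=0.5383  stride 1/|dx|=3.8637 1/|dy|=1.0353
    cross y-line → (5,5), t=0.5383 (wall)
  → r_5 = 0.5383

ranges = [0.4969, 0.9600, 2.4847, 0.6004, 0.5383]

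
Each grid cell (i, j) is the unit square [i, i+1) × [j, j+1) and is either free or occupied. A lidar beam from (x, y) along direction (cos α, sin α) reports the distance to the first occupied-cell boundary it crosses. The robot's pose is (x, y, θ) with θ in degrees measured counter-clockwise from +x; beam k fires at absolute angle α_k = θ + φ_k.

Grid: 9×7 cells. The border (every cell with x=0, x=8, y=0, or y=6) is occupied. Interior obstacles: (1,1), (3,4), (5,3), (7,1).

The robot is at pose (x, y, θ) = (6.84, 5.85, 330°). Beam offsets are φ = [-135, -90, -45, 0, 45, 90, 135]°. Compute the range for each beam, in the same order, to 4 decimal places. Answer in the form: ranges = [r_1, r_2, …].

ranges = [3.2841, 2.1362, 3.9858, 1.3395, 0.5796, 0.1732, 0.1553]

beam 1: φ=-135°, α=195°
  dir = (cos 195°, sin 195°) = (-0.9659, -0.2588); from cell (6,5)
  next x-line at t=0.8696, next y-line at t=3.2841; Δt_x=1.0353, Δt_y=3.8637
    x: enter (5,5) at t=0.8696
    x: enter (4,5) at t=1.9049
    x: enter (3,5) at t=2.9402
    y: enter (3,4) at t=3.2841 ← occupied
  → r_1 = 3.2841
beam 2: φ=-90°, α=240°
  dir = (cos 240°, sin 240°) = (-0.5000, -0.8660); from cell (6,5)
  next x-line at t=1.6800, next y-line at t=0.9815; Δt_x=2.0000, Δt_y=1.1547
    y: enter (6,4) at t=0.9815
    x: enter (5,4) at t=1.6800
    y: enter (5,3) at t=2.1362 ← occupied
  → r_2 = 2.1362
beam 3: φ=-45°, α=285°
  dir = (cos 285°, sin 285°) = (0.2588, -0.9659); from cell (6,5)
  next x-line at t=0.6182, next y-line at t=0.8800; Δt_x=3.8637, Δt_y=1.0353
    x: enter (7,5) at t=0.6182
    y: enter (7,4) at t=0.8800
    y: enter (7,3) at t=1.9153
    y: enter (7,2) at t=2.9505
    y: enter (7,1) at t=3.9858 ← occupied
  → r_3 = 3.9858
beam 4: φ=0°, α=330°
  dir = (cos 330°, sin 330°) = (0.8660, -0.5000); from cell (6,5)
  next x-line at t=0.1848, next y-line at t=1.7000; Δt_x=1.1547, Δt_y=2.0000
    x: enter (7,5) at t=0.1848
    x: enter (8,5) at t=1.3395 ← occupied
  → r_4 = 1.3395
beam 5: φ=45°, α=15°
  dir = (cos 15°, sin 15°) = (0.9659, 0.2588); from cell (6,5)
  next x-line at t=0.1656, next y-line at t=0.5796; Δt_x=1.0353, Δt_y=3.8637
    x: enter (7,5) at t=0.1656
    y: enter (7,6) at t=0.5796 ← occupied
  → r_5 = 0.5796
beam 6: φ=90°, α=60°
  dir = (cos 60°, sin 60°) = (0.5000, 0.8660); from cell (6,5)
  next x-line at t=0.3200, next y-line at t=0.1732; Δt_x=2.0000, Δt_y=1.1547
    y: enter (6,6) at t=0.1732 ← occupied
  → r_6 = 0.1732
beam 7: φ=135°, α=105°
  dir = (cos 105°, sin 105°) = (-0.2588, 0.9659); from cell (6,5)
  next x-line at t=3.2455, next y-line at t=0.1553; Δt_x=3.8637, Δt_y=1.0353
    y: enter (6,6) at t=0.1553 ← occupied
  → r_7 = 0.1553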